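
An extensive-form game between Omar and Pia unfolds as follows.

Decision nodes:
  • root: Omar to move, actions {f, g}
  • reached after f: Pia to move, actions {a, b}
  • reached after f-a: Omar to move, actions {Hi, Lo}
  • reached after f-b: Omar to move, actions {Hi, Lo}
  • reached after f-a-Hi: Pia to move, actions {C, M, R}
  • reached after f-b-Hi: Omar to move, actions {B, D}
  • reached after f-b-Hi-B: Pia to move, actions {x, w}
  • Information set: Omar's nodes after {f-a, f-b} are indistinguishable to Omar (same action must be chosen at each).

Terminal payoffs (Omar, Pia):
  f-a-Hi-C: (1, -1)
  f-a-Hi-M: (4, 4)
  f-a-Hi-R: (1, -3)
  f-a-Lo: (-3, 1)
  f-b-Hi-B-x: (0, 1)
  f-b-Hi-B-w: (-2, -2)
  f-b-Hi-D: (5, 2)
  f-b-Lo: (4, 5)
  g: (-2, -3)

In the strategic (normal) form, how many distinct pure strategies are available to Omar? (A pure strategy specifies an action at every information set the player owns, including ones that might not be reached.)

8

Omar owns the root with actions {f, g} — two choices.
Omar owns the information set {f-a, f-b} with actions {Hi, Lo} — two choices.
Omar owns the node after f-b-Hi with actions {B, D} — two choices.
A pure strategy fixes one action at each information set independently, so the count is the product 2 × 2 × 2 = 8.
(For reference, Pia has 12 pure strategies, giving a 8×12 normal-form matrix.)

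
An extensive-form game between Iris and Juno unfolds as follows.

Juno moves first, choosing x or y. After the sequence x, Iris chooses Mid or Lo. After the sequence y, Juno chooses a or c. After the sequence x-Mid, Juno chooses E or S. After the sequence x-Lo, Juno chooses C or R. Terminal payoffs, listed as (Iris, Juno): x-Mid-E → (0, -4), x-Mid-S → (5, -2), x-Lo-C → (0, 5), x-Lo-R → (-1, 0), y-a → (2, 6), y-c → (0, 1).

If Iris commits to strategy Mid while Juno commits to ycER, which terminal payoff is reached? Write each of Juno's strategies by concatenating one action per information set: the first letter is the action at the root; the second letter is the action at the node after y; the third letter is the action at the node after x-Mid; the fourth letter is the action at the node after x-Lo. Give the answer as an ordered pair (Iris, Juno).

(0, 1)

Trace the play path from the root:
  Juno plays y
  Juno plays c at [y]
→ terminal payoff (0, 1).
(Iris's choice at the node after x is never reached on this path, so it doesn't affect the outcome.)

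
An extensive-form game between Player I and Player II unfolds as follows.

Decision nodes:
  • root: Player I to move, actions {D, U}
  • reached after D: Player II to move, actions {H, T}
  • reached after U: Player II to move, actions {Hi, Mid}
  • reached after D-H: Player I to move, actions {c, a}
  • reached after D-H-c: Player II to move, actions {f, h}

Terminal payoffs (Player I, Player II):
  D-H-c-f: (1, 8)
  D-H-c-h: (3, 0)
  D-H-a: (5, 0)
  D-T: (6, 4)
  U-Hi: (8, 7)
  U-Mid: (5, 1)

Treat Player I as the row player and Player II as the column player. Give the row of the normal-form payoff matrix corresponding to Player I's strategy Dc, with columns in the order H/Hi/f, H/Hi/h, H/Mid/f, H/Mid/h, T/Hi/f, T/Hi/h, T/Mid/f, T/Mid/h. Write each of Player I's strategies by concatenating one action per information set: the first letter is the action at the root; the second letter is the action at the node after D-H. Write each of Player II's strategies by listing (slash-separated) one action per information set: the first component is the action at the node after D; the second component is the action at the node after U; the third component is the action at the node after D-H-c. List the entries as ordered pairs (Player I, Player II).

(1,8) (3,0) (1,8) (3,0) (6,4) (6,4) (6,4) (6,4)

vs H/Hi/f: Player I plays D → Player II plays H at [D] → Player I plays c at [D-H] → Player II plays f at [D-H-c] → (1, 8)
vs H/Hi/h: Player I plays D → Player II plays H at [D] → Player I plays c at [D-H] → Player II plays h at [D-H-c] → (3, 0)
vs H/Mid/f: Player I plays D → Player II plays H at [D] → Player I plays c at [D-H] → Player II plays f at [D-H-c] → (1, 8)
vs H/Mid/h: Player I plays D → Player II plays H at [D] → Player I plays c at [D-H] → Player II plays h at [D-H-c] → (3, 0)
vs T/Hi/f: Player I plays D → Player II plays T at [D] → (6, 4)
vs T/Hi/h: Player I plays D → Player II plays T at [D] → (6, 4)
vs T/Mid/f: Player I plays D → Player II plays T at [D] → (6, 4)
vs T/Mid/h: Player I plays D → Player II plays T at [D] → (6, 4)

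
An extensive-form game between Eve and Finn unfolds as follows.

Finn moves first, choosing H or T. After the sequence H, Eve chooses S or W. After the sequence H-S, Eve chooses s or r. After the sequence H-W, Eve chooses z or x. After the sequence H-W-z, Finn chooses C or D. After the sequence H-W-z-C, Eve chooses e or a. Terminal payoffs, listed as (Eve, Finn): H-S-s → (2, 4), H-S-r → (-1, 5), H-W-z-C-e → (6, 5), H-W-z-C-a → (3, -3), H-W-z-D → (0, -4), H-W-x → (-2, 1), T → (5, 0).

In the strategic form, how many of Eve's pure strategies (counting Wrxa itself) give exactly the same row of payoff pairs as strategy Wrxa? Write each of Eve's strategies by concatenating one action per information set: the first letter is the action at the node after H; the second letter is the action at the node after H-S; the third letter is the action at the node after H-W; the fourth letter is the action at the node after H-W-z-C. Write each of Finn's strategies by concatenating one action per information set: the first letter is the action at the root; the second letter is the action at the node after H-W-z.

Row for Wrxa (columns HC, HD, TC, TD): (-2,1) (-2,1) (5,0) (5,0).
Under Wrxa, Eve's choice at the node after H-S and at the node after H-W-z-C can never be reached regardless of what Finn does, so varying those choices leaves every outcome unchanged.
Holding the reachable choices fixed and varying the unreachable ones freely already gives 2 × 2 = 4 equivalent strategies.
No other strategy reproduces this row, so those 4 are the full class: Wsxe, Wsxa, Wrxe, Wrxa.

4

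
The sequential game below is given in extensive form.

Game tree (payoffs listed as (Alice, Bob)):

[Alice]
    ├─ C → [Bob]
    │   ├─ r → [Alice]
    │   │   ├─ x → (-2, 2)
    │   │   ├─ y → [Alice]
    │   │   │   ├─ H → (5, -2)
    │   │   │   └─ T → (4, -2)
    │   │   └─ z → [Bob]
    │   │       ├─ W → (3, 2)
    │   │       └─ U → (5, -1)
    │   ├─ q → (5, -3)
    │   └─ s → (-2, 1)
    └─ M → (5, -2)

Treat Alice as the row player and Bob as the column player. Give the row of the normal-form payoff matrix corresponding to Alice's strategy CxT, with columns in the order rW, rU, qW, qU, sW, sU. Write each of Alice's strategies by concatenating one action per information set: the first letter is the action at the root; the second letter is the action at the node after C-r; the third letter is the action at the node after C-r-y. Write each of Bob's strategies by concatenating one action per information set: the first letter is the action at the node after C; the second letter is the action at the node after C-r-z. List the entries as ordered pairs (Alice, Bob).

vs rW: Alice plays C → Bob plays r at [C] → Alice plays x at [C-r] → (-2, 2)
vs rU: Alice plays C → Bob plays r at [C] → Alice plays x at [C-r] → (-2, 2)
vs qW: Alice plays C → Bob plays q at [C] → (5, -3)
vs qU: Alice plays C → Bob plays q at [C] → (5, -3)
vs sW: Alice plays C → Bob plays s at [C] → (-2, 1)
vs sU: Alice plays C → Bob plays s at [C] → (-2, 1)

(-2,2) (-2,2) (5,-3) (5,-3) (-2,1) (-2,1)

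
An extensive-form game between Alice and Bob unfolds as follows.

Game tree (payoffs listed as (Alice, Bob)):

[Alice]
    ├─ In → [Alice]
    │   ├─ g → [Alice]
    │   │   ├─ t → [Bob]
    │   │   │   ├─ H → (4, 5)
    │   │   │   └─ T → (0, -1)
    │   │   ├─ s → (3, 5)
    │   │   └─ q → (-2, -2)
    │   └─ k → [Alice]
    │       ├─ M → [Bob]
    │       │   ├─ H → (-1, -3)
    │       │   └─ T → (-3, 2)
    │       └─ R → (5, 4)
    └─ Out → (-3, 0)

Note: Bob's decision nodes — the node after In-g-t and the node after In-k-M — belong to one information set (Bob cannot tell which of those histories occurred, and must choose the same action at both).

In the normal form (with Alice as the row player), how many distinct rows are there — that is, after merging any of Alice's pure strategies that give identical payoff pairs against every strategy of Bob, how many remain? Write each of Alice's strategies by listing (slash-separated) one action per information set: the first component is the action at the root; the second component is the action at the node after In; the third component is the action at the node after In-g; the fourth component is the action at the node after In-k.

6

Alice has 24 pure strategies: In/g/t/M, In/g/t/R, In/g/s/M, In/g/s/R, In/g/q/M, In/g/q/R, In/k/t/M, In/k/t/R, In/k/s/M, In/k/s/R, In/k/q/M, In/k/q/R, Out/g/t/M, Out/g/t/R, Out/g/s/M, Out/g/s/R, Out/g/q/M, Out/g/q/R, Out/k/t/M, Out/k/t/R, Out/k/s/M, Out/k/s/R, Out/k/q/M, Out/k/q/R. Columns: H, T.
{In/g/t/M, In/g/t/R} → row (4,5) (0,-1)
{In/g/s/M, In/g/s/R} → row (3,5) (3,5)
{In/g/q/M, In/g/q/R} → row (-2,-2) (-2,-2)
{In/k/t/M, In/k/s/M, In/k/q/M} → row (-1,-3) (-3,2)
{In/k/t/R, In/k/s/R, In/k/q/R} → row (5,4) (5,4)
{Out/g/t/M, Out/g/t/R, Out/g/s/M, Out/g/s/R, Out/g/q/M, Out/g/q/R, Out/k/t/M, Out/k/t/R, Out/k/s/M, Out/k/s/R, Out/k/q/M, Out/k/q/R} → row (-3,0) (-3,0)
That's 6 distinct rows out of 24 strategies.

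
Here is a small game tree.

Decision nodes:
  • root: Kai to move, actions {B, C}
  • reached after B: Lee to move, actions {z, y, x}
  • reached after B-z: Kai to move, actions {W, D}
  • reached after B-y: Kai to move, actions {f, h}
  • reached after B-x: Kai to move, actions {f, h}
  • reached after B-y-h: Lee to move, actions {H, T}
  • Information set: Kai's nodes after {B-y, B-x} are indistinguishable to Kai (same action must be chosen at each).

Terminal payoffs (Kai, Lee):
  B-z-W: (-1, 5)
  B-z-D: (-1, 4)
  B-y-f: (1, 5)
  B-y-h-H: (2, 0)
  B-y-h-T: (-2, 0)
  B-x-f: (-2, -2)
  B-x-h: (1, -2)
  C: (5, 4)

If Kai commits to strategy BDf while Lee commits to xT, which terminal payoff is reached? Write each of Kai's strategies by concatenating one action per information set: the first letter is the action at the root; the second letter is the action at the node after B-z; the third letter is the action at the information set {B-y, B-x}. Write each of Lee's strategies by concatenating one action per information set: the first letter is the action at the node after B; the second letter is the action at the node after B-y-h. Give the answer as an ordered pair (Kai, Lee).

Trace the play path from the root:
  Kai plays B
  Lee plays x at [B]
  Kai plays f at [B-x]
→ terminal payoff (-2, -2).
(Kai's choice at the node after B-z is never reached on this path, so it doesn't affect the outcome.)

(-2, -2)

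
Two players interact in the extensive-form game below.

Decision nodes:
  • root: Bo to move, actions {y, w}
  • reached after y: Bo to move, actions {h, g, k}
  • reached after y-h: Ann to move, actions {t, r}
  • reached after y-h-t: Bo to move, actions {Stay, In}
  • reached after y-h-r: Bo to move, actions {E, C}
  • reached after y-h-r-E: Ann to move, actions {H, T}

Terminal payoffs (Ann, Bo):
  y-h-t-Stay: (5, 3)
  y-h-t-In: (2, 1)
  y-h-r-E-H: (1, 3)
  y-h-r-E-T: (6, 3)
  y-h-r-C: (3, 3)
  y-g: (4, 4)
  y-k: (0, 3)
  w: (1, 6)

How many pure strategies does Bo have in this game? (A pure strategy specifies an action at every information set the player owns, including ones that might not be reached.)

Bo owns the root with actions {y, w} — two choices.
Bo owns the node after y with actions {h, g, k} — three choices.
Bo owns the node after y-h-t with actions {Stay, In} — two choices.
Bo owns the node after y-h-r with actions {E, C} — two choices.
A pure strategy fixes one action at each information set independently, so the count is the product 2 × 3 × 2 × 2 = 24.

24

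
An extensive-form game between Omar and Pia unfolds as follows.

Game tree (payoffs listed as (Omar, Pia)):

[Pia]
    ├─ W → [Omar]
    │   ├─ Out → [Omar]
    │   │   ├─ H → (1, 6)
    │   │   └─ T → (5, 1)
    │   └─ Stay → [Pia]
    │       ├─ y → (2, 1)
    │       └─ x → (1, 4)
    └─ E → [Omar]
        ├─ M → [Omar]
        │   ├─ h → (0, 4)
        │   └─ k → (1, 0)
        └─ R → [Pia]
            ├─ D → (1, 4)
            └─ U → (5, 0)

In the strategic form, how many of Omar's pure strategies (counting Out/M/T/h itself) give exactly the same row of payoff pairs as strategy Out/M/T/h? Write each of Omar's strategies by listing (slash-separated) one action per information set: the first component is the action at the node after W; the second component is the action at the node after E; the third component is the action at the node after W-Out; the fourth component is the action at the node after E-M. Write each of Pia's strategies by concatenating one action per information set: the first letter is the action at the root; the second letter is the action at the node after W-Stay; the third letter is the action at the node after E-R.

1

Row for Out/M/T/h (columns WyD, WyU, WxD, WxU, EyD, EyU, ExD, ExU): (5,1) (5,1) (5,1) (5,1) (0,4) (0,4) (0,4) (0,4).
Every one of Omar's information sets is on the play path for some reply by Pia when Omar follows Out/M/T/h.
Changing the action at any of them therefore changes at least one column, so only Out/M/T/h itself gives this row.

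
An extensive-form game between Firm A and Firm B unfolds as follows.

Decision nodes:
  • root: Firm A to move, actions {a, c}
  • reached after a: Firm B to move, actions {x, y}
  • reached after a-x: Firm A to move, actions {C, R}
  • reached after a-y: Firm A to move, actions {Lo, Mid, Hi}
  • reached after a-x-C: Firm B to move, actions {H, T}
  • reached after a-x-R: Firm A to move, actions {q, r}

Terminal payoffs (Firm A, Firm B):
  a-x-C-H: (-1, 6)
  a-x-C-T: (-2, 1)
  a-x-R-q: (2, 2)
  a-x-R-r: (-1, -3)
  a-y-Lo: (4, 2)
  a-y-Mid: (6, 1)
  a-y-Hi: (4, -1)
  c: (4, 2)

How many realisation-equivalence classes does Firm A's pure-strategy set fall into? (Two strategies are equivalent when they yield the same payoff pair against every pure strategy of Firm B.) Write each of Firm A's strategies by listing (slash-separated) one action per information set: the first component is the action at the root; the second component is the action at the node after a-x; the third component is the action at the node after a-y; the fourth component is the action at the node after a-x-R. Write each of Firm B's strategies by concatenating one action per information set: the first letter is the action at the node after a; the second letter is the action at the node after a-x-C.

10

Firm A has 24 pure strategies: a/C/Lo/q, a/C/Lo/r, a/C/Mid/q, a/C/Mid/r, a/C/Hi/q, a/C/Hi/r, a/R/Lo/q, a/R/Lo/r, a/R/Mid/q, a/R/Mid/r, a/R/Hi/q, a/R/Hi/r, c/C/Lo/q, c/C/Lo/r, c/C/Mid/q, c/C/Mid/r, c/C/Hi/q, c/C/Hi/r, c/R/Lo/q, c/R/Lo/r, c/R/Mid/q, c/R/Mid/r, c/R/Hi/q, c/R/Hi/r. Columns: xH, xT, yH, yT.
{a/C/Lo/q, a/C/Lo/r} → row (-1,6) (-2,1) (4,2) (4,2)
{a/C/Mid/q, a/C/Mid/r} → row (-1,6) (-2,1) (6,1) (6,1)
{a/C/Hi/q, a/C/Hi/r} → row (-1,6) (-2,1) (4,-1) (4,-1)
{a/R/Lo/q} → row (2,2) (2,2) (4,2) (4,2)
{a/R/Lo/r} → row (-1,-3) (-1,-3) (4,2) (4,2)
{a/R/Mid/q} → row (2,2) (2,2) (6,1) (6,1)
{a/R/Mid/r} → row (-1,-3) (-1,-3) (6,1) (6,1)
{a/R/Hi/q} → row (2,2) (2,2) (4,-1) (4,-1)
{a/R/Hi/r} → row (-1,-3) (-1,-3) (4,-1) (4,-1)
{c/C/Lo/q, c/C/Lo/r, c/C/Mid/q, c/C/Mid/r, c/C/Hi/q, c/C/Hi/r, c/R/Lo/q, c/R/Lo/r, c/R/Mid/q, c/R/Mid/r, c/R/Hi/q, c/R/Hi/r} → row (4,2) (4,2) (4,2) (4,2)
That's 10 distinct rows out of 24 strategies.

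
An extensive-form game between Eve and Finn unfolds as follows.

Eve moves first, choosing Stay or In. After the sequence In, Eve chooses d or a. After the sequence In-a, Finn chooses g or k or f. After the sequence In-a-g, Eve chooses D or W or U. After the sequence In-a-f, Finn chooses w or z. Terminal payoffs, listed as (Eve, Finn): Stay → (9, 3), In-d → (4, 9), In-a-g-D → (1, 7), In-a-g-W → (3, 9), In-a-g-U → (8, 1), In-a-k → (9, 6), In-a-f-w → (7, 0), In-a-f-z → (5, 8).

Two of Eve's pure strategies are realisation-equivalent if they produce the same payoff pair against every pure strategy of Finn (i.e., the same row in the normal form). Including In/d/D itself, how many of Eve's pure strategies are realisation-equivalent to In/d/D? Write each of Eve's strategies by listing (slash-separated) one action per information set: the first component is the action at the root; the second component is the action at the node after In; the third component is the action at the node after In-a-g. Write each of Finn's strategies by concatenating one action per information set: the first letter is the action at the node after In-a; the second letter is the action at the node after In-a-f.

Row for In/d/D (columns gw, gz, kw, kz, fw, fz): (4,9) (4,9) (4,9) (4,9) (4,9) (4,9).
Under In/d/D, Eve's choice at the node after In-a-g can never be reached regardless of what Finn does, so varying those choices leaves every outcome unchanged.
Holding the reachable choices fixed and varying the unreachable one freely already gives 3 equivalent strategies.
No other strategy reproduces this row, so those 3 are the full class: In/d/D, In/d/W, In/d/U.

3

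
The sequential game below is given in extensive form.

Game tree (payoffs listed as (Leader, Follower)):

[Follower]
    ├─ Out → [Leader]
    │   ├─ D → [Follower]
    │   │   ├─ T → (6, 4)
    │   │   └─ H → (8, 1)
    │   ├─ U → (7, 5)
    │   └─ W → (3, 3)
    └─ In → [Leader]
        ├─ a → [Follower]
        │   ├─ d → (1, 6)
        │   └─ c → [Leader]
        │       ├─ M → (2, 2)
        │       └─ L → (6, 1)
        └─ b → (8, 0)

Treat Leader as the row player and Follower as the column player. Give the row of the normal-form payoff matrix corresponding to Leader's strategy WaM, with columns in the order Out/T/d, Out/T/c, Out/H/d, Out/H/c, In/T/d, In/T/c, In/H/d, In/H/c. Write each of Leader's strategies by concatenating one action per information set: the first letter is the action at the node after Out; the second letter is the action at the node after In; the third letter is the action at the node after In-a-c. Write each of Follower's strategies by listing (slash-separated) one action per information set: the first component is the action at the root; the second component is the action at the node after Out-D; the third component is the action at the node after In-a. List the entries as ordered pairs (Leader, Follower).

vs Out/T/d: Follower plays Out → Leader plays W at [Out] → (3, 3)
vs Out/T/c: Follower plays Out → Leader plays W at [Out] → (3, 3)
vs Out/H/d: Follower plays Out → Leader plays W at [Out] → (3, 3)
vs Out/H/c: Follower plays Out → Leader plays W at [Out] → (3, 3)
vs In/T/d: Follower plays In → Leader plays a at [In] → Follower plays d at [In-a] → (1, 6)
vs In/T/c: Follower plays In → Leader plays a at [In] → Follower plays c at [In-a] → Leader plays M at [In-a-c] → (2, 2)
vs In/H/d: Follower plays In → Leader plays a at [In] → Follower plays d at [In-a] → (1, 6)
vs In/H/c: Follower plays In → Leader plays a at [In] → Follower plays c at [In-a] → Leader plays M at [In-a-c] → (2, 2)

(3,3) (3,3) (3,3) (3,3) (1,6) (2,2) (1,6) (2,2)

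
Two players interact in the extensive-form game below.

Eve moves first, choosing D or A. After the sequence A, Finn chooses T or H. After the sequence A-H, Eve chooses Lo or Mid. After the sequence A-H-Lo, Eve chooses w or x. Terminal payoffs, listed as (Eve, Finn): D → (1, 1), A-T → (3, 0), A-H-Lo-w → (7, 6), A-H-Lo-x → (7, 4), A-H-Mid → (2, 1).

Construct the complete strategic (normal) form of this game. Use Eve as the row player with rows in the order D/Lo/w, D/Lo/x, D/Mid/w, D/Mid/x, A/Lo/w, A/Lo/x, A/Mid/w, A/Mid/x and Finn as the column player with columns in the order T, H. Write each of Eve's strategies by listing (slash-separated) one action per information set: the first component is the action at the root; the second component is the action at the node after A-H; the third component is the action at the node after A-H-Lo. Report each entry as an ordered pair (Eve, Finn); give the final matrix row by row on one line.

D/Lo/w: (1,1) (1,1) | D/Lo/x: (1,1) (1,1) | D/Mid/w: (1,1) (1,1) | D/Mid/x: (1,1) (1,1) | A/Lo/w: (3,0) (7,6) | A/Lo/x: (3,0) (7,4) | A/Mid/w: (3,0) (2,1) | A/Mid/x: (3,0) (2,1)

               T        H
 D/Lo/w    (1,1)    (1,1)
 D/Lo/x    (1,1)    (1,1)
D/Mid/w    (1,1)    (1,1)
D/Mid/x    (1,1)    (1,1)
 A/Lo/w    (3,0)    (7,6)
 A/Lo/x    (3,0)    (7,4)
A/Mid/w    (3,0)    (2,1)
A/Mid/x    (3,0)    (2,1)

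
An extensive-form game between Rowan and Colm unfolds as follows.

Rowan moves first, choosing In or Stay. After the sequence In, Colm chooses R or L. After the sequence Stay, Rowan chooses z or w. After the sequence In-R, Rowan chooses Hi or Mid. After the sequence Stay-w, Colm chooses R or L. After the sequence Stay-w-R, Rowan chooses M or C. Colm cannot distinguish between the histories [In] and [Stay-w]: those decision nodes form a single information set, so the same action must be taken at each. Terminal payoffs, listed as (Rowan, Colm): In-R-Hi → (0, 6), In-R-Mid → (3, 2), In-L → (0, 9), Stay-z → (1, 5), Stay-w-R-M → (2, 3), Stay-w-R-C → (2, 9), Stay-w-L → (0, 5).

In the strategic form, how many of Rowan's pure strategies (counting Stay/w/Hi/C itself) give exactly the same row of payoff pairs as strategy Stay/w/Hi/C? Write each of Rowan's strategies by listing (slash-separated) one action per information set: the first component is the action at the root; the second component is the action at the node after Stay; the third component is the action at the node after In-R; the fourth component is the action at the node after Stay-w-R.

Row for Stay/w/Hi/C (columns R, L): (2,9) (0,5).
Under Stay/w/Hi/C, Rowan's choice at the node after In-R can never be reached regardless of what Colm does, so varying those choices leaves every outcome unchanged.
Holding the reachable choices fixed and varying the unreachable one freely already gives 2 equivalent strategies.
No other strategy reproduces this row, so those 2 are the full class: Stay/w/Hi/C, Stay/w/Mid/C.

2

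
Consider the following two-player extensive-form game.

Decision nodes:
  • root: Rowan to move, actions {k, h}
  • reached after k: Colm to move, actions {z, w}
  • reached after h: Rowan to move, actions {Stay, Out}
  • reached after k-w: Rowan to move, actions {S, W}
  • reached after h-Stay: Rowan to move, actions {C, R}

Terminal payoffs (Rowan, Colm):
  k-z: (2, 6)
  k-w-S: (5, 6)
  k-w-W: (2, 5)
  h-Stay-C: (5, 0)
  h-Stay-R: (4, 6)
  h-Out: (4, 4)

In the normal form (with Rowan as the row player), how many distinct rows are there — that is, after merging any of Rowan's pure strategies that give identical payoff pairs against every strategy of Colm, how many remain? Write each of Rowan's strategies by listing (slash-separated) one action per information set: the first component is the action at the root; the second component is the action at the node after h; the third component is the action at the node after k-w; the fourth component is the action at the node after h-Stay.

5

Rowan has 16 pure strategies: k/Stay/S/C, k/Stay/S/R, k/Stay/W/C, k/Stay/W/R, k/Out/S/C, k/Out/S/R, k/Out/W/C, k/Out/W/R, h/Stay/S/C, h/Stay/S/R, h/Stay/W/C, h/Stay/W/R, h/Out/S/C, h/Out/S/R, h/Out/W/C, h/Out/W/R. Columns: z, w.
{k/Stay/S/C, k/Stay/S/R, k/Out/S/C, k/Out/S/R} → row (2,6) (5,6)
{k/Stay/W/C, k/Stay/W/R, k/Out/W/C, k/Out/W/R} → row (2,6) (2,5)
{h/Stay/S/C, h/Stay/W/C} → row (5,0) (5,0)
{h/Stay/S/R, h/Stay/W/R} → row (4,6) (4,6)
{h/Out/S/C, h/Out/S/R, h/Out/W/C, h/Out/W/R} → row (4,4) (4,4)
That's 5 distinct rows out of 16 strategies.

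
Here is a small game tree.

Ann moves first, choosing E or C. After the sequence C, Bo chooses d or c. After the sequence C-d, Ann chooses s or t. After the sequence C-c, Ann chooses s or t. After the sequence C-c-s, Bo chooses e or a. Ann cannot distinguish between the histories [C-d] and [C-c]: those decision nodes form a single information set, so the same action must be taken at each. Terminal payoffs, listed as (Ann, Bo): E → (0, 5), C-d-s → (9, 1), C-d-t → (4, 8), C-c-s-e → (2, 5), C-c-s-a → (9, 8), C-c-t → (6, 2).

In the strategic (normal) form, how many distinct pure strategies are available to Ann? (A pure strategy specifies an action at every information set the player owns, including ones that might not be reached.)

Ann owns the root with actions {E, C} — two choices.
Ann owns the information set {C-d, C-c} with actions {s, t} — two choices.
A pure strategy fixes one action at each information set independently, so the count is the product 2 × 2 = 4.
(For reference, Bo has 4 pure strategies, giving a 4×4 normal-form matrix.)

4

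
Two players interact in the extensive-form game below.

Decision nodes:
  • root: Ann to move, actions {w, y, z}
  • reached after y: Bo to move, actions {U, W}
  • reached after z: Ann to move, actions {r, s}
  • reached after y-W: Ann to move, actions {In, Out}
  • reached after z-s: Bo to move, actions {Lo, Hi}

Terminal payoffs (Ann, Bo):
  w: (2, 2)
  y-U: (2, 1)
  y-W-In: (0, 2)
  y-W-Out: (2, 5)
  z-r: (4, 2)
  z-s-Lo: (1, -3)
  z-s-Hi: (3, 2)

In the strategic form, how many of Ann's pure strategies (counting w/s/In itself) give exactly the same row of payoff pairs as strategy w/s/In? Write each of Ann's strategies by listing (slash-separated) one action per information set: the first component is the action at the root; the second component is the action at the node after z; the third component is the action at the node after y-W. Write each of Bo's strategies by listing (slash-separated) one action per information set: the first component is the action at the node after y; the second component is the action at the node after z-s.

4

Row for w/s/In (columns U/Lo, U/Hi, W/Lo, W/Hi): (2,2) (2,2) (2,2) (2,2).
Under w/s/In, Ann's choice at the node after z and at the node after y-W can never be reached regardless of what Bo does, so varying those choices leaves every outcome unchanged.
Holding the reachable choices fixed and varying the unreachable ones freely already gives 2 × 2 = 4 equivalent strategies.
No other strategy reproduces this row, so those 4 are the full class: w/r/In, w/r/Out, w/s/In, w/s/Out.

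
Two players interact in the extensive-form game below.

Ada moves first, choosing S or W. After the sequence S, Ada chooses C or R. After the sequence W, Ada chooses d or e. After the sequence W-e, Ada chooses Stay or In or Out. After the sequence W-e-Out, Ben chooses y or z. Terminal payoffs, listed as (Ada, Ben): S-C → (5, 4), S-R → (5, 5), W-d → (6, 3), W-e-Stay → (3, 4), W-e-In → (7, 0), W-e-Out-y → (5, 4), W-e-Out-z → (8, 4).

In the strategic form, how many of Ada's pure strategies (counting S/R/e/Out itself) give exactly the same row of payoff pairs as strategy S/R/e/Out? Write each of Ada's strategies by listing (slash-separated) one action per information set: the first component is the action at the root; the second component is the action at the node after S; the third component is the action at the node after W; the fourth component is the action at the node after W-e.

Row for S/R/e/Out (columns y, z): (5,5) (5,5).
Under S/R/e/Out, Ada's choice at the node after W and at the node after W-e can never be reached regardless of what Ben does, so varying those choices leaves every outcome unchanged.
Holding the reachable choices fixed and varying the unreachable ones freely already gives 2 × 3 = 6 equivalent strategies.
No other strategy reproduces this row, so those 6 are the full class: S/R/d/Stay, S/R/d/In, S/R/d/Out, S/R/e/Stay, S/R/e/In, S/R/e/Out.

6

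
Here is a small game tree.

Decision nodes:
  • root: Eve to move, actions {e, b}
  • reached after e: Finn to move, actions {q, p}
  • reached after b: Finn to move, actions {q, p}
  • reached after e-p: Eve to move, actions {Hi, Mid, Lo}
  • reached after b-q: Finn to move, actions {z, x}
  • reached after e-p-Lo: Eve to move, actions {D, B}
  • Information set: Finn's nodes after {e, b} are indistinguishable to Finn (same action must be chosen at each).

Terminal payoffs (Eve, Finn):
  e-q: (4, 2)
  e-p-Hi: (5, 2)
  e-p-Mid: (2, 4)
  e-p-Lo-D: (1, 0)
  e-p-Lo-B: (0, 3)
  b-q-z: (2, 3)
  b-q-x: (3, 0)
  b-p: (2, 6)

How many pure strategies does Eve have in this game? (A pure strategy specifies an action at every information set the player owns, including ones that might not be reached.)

12

Eve owns the root with actions {e, b} — two choices.
Eve owns the node after e-p with actions {Hi, Mid, Lo} — three choices.
Eve owns the node after e-p-Lo with actions {D, B} — two choices.
A pure strategy fixes one action at each information set independently, so the count is the product 2 × 3 × 2 = 12.
(For reference, Finn has 4 pure strategies, giving a 12×4 normal-form matrix.)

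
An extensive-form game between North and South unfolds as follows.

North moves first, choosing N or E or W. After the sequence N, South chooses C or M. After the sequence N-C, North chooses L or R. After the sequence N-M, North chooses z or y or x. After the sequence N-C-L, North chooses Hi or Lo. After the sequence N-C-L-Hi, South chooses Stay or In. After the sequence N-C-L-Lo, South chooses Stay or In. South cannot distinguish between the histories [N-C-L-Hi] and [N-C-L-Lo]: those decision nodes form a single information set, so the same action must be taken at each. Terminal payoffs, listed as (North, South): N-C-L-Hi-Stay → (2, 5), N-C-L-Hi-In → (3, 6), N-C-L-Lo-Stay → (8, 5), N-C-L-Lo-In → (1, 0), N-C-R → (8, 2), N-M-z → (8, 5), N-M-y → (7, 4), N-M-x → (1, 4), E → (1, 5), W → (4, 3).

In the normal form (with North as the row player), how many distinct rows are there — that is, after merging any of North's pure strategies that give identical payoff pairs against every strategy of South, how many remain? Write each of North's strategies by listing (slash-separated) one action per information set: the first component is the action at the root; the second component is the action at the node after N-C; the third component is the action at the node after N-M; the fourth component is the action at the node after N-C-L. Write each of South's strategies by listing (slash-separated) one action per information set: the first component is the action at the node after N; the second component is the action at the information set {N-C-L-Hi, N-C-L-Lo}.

North has 36 pure strategies: N/L/z/Hi, N/L/z/Lo, N/L/y/Hi, N/L/y/Lo, N/L/x/Hi, N/L/x/Lo, N/R/z/Hi, N/R/z/Lo, N/R/y/Hi, N/R/y/Lo, N/R/x/Hi, N/R/x/Lo, E/L/z/Hi, E/L/z/Lo, E/L/y/Hi, E/L/y/Lo, E/L/x/Hi, E/L/x/Lo, E/R/z/Hi, E/R/z/Lo, E/R/y/Hi, E/R/y/Lo, E/R/x/Hi, E/R/x/Lo, W/L/z/Hi, W/L/z/Lo, W/L/y/Hi, W/L/y/Lo, W/L/x/Hi, W/L/x/Lo, W/R/z/Hi, W/R/z/Lo, W/R/y/Hi, W/R/y/Lo, W/R/x/Hi, W/R/x/Lo. Columns: C/Stay, C/In, M/Stay, M/In.
{N/L/z/Hi} → row (2,5) (3,6) (8,5) (8,5)
{N/L/z/Lo} → row (8,5) (1,0) (8,5) (8,5)
{N/L/y/Hi} → row (2,5) (3,6) (7,4) (7,4)
{N/L/y/Lo} → row (8,5) (1,0) (7,4) (7,4)
{N/L/x/Hi} → row (2,5) (3,6) (1,4) (1,4)
{N/L/x/Lo} → row (8,5) (1,0) (1,4) (1,4)
{N/R/z/Hi, N/R/z/Lo} → row (8,2) (8,2) (8,5) (8,5)
{N/R/y/Hi, N/R/y/Lo} → row (8,2) (8,2) (7,4) (7,4)
{N/R/x/Hi, N/R/x/Lo} → row (8,2) (8,2) (1,4) (1,4)
{E/L/z/Hi, E/L/z/Lo, E/L/y/Hi, E/L/y/Lo, E/L/x/Hi, E/L/x/Lo, E/R/z/Hi, E/R/z/Lo, E/R/y/Hi, E/R/y/Lo, E/R/x/Hi, E/R/x/Lo} → row (1,5) (1,5) (1,5) (1,5)
{W/L/z/Hi, W/L/z/Lo, W/L/y/Hi, W/L/y/Lo, W/L/x/Hi, W/L/x/Lo, W/R/z/Hi, W/R/z/Lo, W/R/y/Hi, W/R/y/Lo, W/R/x/Hi, W/R/x/Lo} → row (4,3) (4,3) (4,3) (4,3)
That's 11 distinct rows out of 36 strategies.

11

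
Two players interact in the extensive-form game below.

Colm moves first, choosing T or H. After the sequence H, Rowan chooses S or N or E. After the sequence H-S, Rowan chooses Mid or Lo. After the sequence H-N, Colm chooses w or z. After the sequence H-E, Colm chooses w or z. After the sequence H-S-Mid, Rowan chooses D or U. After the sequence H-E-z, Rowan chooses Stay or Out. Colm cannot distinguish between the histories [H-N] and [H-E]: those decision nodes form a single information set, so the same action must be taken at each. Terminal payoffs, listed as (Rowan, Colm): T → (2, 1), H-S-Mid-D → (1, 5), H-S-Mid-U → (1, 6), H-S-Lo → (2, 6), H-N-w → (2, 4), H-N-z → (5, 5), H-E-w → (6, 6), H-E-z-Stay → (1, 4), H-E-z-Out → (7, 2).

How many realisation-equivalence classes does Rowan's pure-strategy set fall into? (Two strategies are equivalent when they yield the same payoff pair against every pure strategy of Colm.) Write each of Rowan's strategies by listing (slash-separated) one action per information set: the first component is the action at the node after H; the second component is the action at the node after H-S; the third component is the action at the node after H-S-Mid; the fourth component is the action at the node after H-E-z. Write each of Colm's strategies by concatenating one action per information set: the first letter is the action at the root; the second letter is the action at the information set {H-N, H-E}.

6

Rowan has 24 pure strategies: S/Mid/D/Stay, S/Mid/D/Out, S/Mid/U/Stay, S/Mid/U/Out, S/Lo/D/Stay, S/Lo/D/Out, S/Lo/U/Stay, S/Lo/U/Out, N/Mid/D/Stay, N/Mid/D/Out, N/Mid/U/Stay, N/Mid/U/Out, N/Lo/D/Stay, N/Lo/D/Out, N/Lo/U/Stay, N/Lo/U/Out, E/Mid/D/Stay, E/Mid/D/Out, E/Mid/U/Stay, E/Mid/U/Out, E/Lo/D/Stay, E/Lo/D/Out, E/Lo/U/Stay, E/Lo/U/Out. Columns: Tw, Tz, Hw, Hz.
{S/Mid/D/Stay, S/Mid/D/Out} → row (2,1) (2,1) (1,5) (1,5)
{S/Mid/U/Stay, S/Mid/U/Out} → row (2,1) (2,1) (1,6) (1,6)
{S/Lo/D/Stay, S/Lo/D/Out, S/Lo/U/Stay, S/Lo/U/Out} → row (2,1) (2,1) (2,6) (2,6)
{N/Mid/D/Stay, N/Mid/D/Out, N/Mid/U/Stay, N/Mid/U/Out, N/Lo/D/Stay, N/Lo/D/Out, N/Lo/U/Stay, N/Lo/U/Out} → row (2,1) (2,1) (2,4) (5,5)
{E/Mid/D/Stay, E/Mid/U/Stay, E/Lo/D/Stay, E/Lo/U/Stay} → row (2,1) (2,1) (6,6) (1,4)
{E/Mid/D/Out, E/Mid/U/Out, E/Lo/D/Out, E/Lo/U/Out} → row (2,1) (2,1) (6,6) (7,2)
That's 6 distinct rows out of 24 strategies.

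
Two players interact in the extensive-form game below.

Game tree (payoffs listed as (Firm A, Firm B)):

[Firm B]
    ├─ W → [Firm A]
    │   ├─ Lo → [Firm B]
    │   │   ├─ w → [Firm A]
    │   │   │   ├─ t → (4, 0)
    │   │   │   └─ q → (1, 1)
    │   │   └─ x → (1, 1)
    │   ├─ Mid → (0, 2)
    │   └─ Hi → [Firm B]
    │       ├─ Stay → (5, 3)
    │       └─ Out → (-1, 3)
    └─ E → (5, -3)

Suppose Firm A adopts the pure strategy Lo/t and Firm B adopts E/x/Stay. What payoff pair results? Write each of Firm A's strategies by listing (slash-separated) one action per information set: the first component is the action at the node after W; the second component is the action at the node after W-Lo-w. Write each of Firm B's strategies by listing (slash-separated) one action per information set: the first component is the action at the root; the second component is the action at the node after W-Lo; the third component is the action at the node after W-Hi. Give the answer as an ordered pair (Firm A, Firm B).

(5, -3)

Trace the play path from the root:
  Firm B plays E
→ terminal payoff (5, -3).
(Firm A's choice at the node after W is never reached on this path, so it doesn't affect the outcome.)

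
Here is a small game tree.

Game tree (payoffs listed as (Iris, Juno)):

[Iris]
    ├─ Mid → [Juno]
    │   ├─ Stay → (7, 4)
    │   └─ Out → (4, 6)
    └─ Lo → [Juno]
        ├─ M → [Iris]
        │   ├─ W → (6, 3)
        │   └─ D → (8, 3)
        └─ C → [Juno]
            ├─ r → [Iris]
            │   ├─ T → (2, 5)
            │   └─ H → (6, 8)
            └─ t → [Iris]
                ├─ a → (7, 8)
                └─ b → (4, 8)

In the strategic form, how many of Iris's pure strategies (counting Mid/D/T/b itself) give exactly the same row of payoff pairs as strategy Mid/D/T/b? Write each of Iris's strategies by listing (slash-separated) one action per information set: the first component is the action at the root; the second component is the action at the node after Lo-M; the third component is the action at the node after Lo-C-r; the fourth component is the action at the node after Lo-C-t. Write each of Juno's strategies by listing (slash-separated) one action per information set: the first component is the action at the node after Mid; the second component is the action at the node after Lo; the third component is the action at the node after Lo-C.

8

Row for Mid/D/T/b (columns Stay/M/r, Stay/M/t, Stay/C/r, Stay/C/t, Out/M/r, Out/M/t, Out/C/r, Out/C/t): (7,4) (7,4) (7,4) (7,4) (4,6) (4,6) (4,6) (4,6).
Under Mid/D/T/b, Iris's choice at the node after Lo-M and at the node after Lo-C-r and at the node after Lo-C-t can never be reached regardless of what Juno does, so varying those choices leaves every outcome unchanged.
Holding the reachable choices fixed and varying the unreachable ones freely already gives 2 × 2 × 2 = 8 equivalent strategies.
No other strategy reproduces this row, so those 8 are the full class: Mid/W/T/a, Mid/W/T/b, Mid/W/H/a, Mid/W/H/b, Mid/D/T/a, Mid/D/T/b, Mid/D/H/a, Mid/D/H/b.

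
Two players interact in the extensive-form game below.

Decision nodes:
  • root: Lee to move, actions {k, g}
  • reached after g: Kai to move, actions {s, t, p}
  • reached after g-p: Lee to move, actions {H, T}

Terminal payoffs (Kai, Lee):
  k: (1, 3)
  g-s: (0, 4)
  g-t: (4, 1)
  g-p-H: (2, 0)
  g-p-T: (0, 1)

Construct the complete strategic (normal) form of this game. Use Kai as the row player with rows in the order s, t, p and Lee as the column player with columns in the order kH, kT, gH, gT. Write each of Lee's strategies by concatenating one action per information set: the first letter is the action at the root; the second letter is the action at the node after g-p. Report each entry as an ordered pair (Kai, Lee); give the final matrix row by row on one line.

s: (1,3) (1,3) (0,4) (0,4) | t: (1,3) (1,3) (4,1) (4,1) | p: (1,3) (1,3) (2,0) (0,1)

Row s: kH→(1,3), kT→(1,3), gH→(0,4), gT→(0,4)
Row t: kH→(1,3), kT→(1,3), gH→(4,1), gT→(4,1)
Row p: kH→(1,3), kT→(1,3), gH→(2,0), gT→(0,1)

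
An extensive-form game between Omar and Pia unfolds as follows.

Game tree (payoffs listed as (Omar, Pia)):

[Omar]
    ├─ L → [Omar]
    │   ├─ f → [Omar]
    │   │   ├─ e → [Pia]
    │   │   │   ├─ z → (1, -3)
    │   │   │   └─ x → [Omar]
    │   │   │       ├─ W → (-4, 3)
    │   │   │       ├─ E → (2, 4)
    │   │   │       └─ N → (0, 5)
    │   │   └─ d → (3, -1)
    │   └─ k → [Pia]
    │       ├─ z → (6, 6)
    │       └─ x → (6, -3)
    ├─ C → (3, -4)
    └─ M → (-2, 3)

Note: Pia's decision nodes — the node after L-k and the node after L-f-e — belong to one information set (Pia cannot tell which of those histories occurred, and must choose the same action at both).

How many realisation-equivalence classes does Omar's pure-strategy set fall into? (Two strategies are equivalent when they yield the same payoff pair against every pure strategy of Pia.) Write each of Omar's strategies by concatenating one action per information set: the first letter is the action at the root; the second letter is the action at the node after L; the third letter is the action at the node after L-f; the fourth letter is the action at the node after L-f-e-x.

Omar has 36 pure strategies: LfeW, LfeE, LfeN, LfdW, LfdE, LfdN, LkeW, LkeE, LkeN, LkdW, LkdE, LkdN, CfeW, CfeE, CfeN, CfdW, CfdE, CfdN, CkeW, CkeE, CkeN, CkdW, CkdE, CkdN, MfeW, MfeE, MfeN, MfdW, MfdE, MfdN, MkeW, MkeE, MkeN, MkdW, MkdE, MkdN. Columns: z, x.
{LfeW} → row (1,-3) (-4,3)
{LfeE} → row (1,-3) (2,4)
{LfeN} → row (1,-3) (0,5)
{LfdW, LfdE, LfdN} → row (3,-1) (3,-1)
{LkeW, LkeE, LkeN, LkdW, LkdE, LkdN} → row (6,6) (6,-3)
{CfeW, CfeE, CfeN, CfdW, CfdE, CfdN, CkeW, CkeE, CkeN, CkdW, CkdE, CkdN} → row (3,-4) (3,-4)
{MfeW, MfeE, MfeN, MfdW, MfdE, MfdN, MkeW, MkeE, MkeN, MkdW, MkdE, MkdN} → row (-2,3) (-2,3)
That's 7 distinct rows out of 36 strategies.

7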